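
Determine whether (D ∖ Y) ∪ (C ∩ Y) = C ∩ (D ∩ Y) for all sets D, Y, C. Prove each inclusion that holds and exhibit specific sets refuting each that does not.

Only the reverse inclusion holds.

Forward inclusion. This inclusion fails. Take D = {1}, Y = ∅, C = ∅; then 1 ∈ (D ∖ Y) ∪ (C ∩ Y) but 1 ∉ C ∩ (D ∩ Y).

Reverse inclusion. Let x ∈ C ∩ (D ∩ Y). Then x ∈ D ∩ Y ∩ C, from which x ∈ (D ∖ Y) ∪ (C ∩ Y).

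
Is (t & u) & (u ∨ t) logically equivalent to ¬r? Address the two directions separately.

Neither implication holds.

[⇒] This fails. Under u = T, t = T, r = T, the left side is true but the right side is false.

[⇐] This fails. Under u = F, t = F, r = F, the left side is false but the right side is true.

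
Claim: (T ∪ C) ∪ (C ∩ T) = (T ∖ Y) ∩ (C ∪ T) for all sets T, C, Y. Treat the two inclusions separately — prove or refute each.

Only the reverse inclusion holds.

Forward inclusion. This inclusion fails. Take T = ∅, C = {1}, Y = ∅; then 1 ∈ (T ∪ C) ∪ (C ∩ T) but 1 ∉ (T ∖ Y) ∩ (C ∪ T).

Reverse inclusion. Let x ∈ (T ∖ Y) ∩ (C ∪ T). Then either x ∈ T and x ∉ C, Y; or x ∈ T ∩ C and x ∉ Y. In each case x ∈ (T ∪ C) ∪ (C ∩ T), so (T ∖ Y) ∩ (C ∪ T) ⊆ (T ∪ C) ∪ (C ∩ T).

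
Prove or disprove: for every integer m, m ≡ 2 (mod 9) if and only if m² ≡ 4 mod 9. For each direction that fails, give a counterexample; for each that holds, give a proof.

(⇒) Suppose m ≡ 2 (mod 9). Write m = 9j + 2. Then (9j + 2)² = 81j² + 36j + 4 = 9(9j² + 4j) + 4, so m² ≡ 4 (mod 9).

(⇐) This fails: take m = 7. Then 7² = 49 ≡ 4 (mod 9), yet 7 ≡ 7 (mod 9), not 2.

The forward direction holds; the converse fails.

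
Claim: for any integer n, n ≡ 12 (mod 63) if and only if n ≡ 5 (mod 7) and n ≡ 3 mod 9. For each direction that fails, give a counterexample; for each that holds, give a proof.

(⟹) Suppose n ≡ 12 (mod 63); write n = 63j + 12. Since 7 ∣ 63, reducing mod 7 gives n ≡ 12 ≡ 5 (mod 7); since 9 ∣ 63, reducing mod 9 gives n ≡ 12 ≡ 3 (mod 9).

(⟸) Conversely, if n ≡ 5 (mod 7) and n ≡ 3 (mod 9), then by the Chinese remainder theorem n ≡ 12 (mod 63). This is exactly n ≡ 12 (mod 63).

Both directions hold.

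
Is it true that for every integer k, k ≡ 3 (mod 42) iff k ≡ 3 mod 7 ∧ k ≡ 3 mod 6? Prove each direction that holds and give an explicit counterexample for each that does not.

Both directions hold; the statement is true.

Forward direction. Suppose k ≡ 3 (mod 42); write k = 42j + 3. Since 7 ∣ 42, reducing mod 7 gives k ≡ 3 (mod 7); since 6 ∣ 42, reducing mod 6 gives k ≡ 3 (mod 6).

Converse. If k ≡ 3 (mod 7) and k ≡ 3 (mod 6), then by the Chinese remainder theorem k ≡ 3 (mod 42). This is exactly k ≡ 3 (mod 42).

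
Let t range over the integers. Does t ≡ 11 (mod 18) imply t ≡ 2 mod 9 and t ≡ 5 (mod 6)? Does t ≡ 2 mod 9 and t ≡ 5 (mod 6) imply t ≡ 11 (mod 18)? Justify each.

(⟹) Suppose t ≡ 11 (mod 18); write t = 18j + 11. Since 9 ∣ 18, reducing mod 9 gives t ≡ 11 ≡ 2 (mod 9); since 6 ∣ 18, reducing mod 6 gives t ≡ 11 ≡ 5 (mod 6).

(⟸) Conversely, if t ≡ 2 (mod 9) and t ≡ 5 (mod 6), then by the Chinese remainder theorem t ≡ 11 (mod 18). This is exactly t ≡ 11 (mod 18).

Both implications hold.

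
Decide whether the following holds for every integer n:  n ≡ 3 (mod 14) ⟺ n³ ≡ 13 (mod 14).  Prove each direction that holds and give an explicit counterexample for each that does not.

(⟸) This fails: take n = 5. Then 5³ = 125 ≡ 13 (mod 14), yet 5 ≡ 5 (mod 14), not 3.

(⟹) Suppose n ≡ 3 (mod 14). Write n = 14j + 3. Then (14j + 3)³ = 2744j³ + 1764j² + 378j + 27 = 14(196j³ + 126j² + 27j + 1) + 13, so n³ ≡ 13 (mod 14).

(⇒) holds; (⇐) fails.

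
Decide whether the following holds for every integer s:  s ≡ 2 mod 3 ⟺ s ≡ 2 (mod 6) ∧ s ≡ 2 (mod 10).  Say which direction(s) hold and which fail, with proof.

(⟹) This fails: s = 5 gives 5 ≡ 2 (mod 3) but 5 ≡ 5 (mod 6), so the conjunction on the right does not hold.

(⟸) Conversely, if s ≡ 2 (mod 6) and s ≡ 2 (mod 10), then by the Chinese remainder theorem s ≡ 2 (mod 30). Since 2 ≡ 2 (mod 3) and 3 ∣ 30, we get s ≡ 2 (mod 3).

The forward direction fails; the converse holds.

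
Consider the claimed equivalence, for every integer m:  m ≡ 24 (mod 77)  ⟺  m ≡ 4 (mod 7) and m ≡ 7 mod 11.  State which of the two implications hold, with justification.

Both directions fail.

(→) This fails: m = 24 gives 24 ≡ 24 (mod 77) but 24 ≡ 3 (mod 7), so the conjunction on the right does not hold.

(←) This fails: m = 18 satisfies both congruences on the right (18 ≡ 4 mod 7 and 18 ≡ 7 mod 11) yet 18 ≡ 18 (mod 77), not 24.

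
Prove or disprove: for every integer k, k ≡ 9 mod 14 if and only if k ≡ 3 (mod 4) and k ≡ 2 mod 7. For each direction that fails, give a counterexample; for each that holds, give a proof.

[⇐] If k ≡ 3 (mod 4) and k ≡ 2 (mod 7), then by the Chinese remainder theorem k ≡ 23 (mod 28). Since 23 ≡ 9 (mod 14) and 14 ∣ 28, we get k ≡ 9 (mod 14).

[⇒] This fails: k = 9 gives 9 ≡ 9 (mod 14) but 9 ≡ 1 (mod 4), so the conjunction on the right does not hold.

The forward direction fails; the converse holds.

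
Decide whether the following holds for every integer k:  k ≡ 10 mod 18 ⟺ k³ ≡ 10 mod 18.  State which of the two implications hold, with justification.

Not equivalent: only (⇒) holds.

(⇒) Suppose k ≡ 10 mod 18. Write k = 18j + 10. Then (18j + 10)³ = 5832j³ + 9720j² + 5400j + 1000 = 18(324j³ + 540j² + 300j + 55) + 10, so k³ ≡ 10 (mod 18).

(⇐) This fails: take k = 4. Then 4³ = 64 ≡ 10 (mod 18), yet 4 ≡ 4 (mod 18), not 10.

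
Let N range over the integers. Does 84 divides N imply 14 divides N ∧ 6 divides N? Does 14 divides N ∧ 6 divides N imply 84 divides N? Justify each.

[⇒] If 84 ∣ N, write N = 84q. Since 84 = 6·14, N = 14·(6q), so 14 ∣ N; and since 84 = 14·6, N = 6·(14q), so 6 ∣ N.

[⇐] This fails: take N = 42. Both 14 ∣ 42 and 6 ∣ 42, yet 42 is not a multiple of 84 (since 42 = 0·84 + 42), so 84 ∤ 42.

(⇒) holds; (⇐) fails.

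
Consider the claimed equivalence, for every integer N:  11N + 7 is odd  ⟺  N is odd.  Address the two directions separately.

[⇒] This fails: N = 4 gives 11N + 7 = 51, which is odd, but 4 is even, not odd.

[⇐] This also fails: N = 1 is odd, but 11N + 7 = 18 is even, not odd.

(⇒) fails and (⇐) fails.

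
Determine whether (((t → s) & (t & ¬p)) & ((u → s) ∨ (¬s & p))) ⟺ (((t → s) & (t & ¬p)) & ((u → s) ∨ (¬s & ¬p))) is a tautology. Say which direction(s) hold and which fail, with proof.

(⇒) Assume the antecedent. If u is true, the antecedent forces (u = T, t = T, p = F, s = T), and the consequent holds there. If u is false, the antecedent forces (u = F, t = T, p = F, s = T), and the consequent holds there. Either way the consequent holds.

(⇐) Assume the antecedent. If u is true, the antecedent forces (u = T, t = T, p = F, s = T), and the consequent holds there. If u is false, the antecedent forces (u = F, t = T, p = F, s = T), and the consequent holds there. Either way the consequent holds.

Both directions hold; the statement is true.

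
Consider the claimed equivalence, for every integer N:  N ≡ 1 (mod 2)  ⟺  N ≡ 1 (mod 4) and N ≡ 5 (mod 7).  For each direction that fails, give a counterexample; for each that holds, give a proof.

Only the converse holds.

[⇐] If N ≡ 1 (mod 4) and N ≡ 5 (mod 7), then by the Chinese remainder theorem N ≡ 5 (mod 28). Since 5 ≡ 1 (mod 2) and 2 ∣ 28, we get N ≡ 1 (mod 2).

[⇒] This fails: N = 1 gives 1 ≡ 1 (mod 2) but 1 ≡ 1 (mod 7), so the conjunction on the right does not hold.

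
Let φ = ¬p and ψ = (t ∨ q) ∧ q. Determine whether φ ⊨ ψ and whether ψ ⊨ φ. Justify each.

Neither direction holds.

(⟹) This fails. Under t = F, q = F, p = F, the left side is true but the right side is false.

(⟸) This fails. Under t = F, q = T, p = T, the left side is false but the right side is true.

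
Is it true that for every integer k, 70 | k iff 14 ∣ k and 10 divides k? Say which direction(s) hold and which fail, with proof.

Equivalent; both directions hold.

(⟹) If 70 ∣ k, write k = 70q. Since 70 = 5·14, k = 14·(5q), so 14 ∣ k; and since 70 = 7·10, k = 10·(7q), so 10 ∣ k.

(⟸) Suppose 14 ∣ k and 10 ∣ k. Any common multiple of 14 and 10 is a multiple of their lcm; here lcm(14, 10) = 14·10/gcd(14, 10) = 140/2 = 70, so 70 ∣ k.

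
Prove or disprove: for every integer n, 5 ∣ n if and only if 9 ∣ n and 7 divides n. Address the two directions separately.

(⇒) This fails: take n = 5. Certainly 5 ∣ 5, but 9 ∤ 5.

(⇐) This fails: take n = 63. Both 9 ∣ 63 and 7 ∣ 63, yet 63 is not a multiple of 5 (since 63 = 12·5 + 3), so 5 ∤ 63.

Neither direction holds.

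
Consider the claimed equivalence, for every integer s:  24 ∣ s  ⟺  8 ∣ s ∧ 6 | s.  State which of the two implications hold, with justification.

(→) If 24 ∣ s, write s = 24q. Since 24 = 3·8, s = 8·(3q), so 8 ∣ s; and since 24 = 4·6, s = 6·(4q), so 6 ∣ s.

(←) Suppose 8 ∣ s and 6 ∣ s. Any common multiple of 8 and 6 is a multiple of their lcm; here lcm(8, 6) = 8·6/gcd(8, 6) = 48/2 = 24, so 24 ∣ s.

Both implications hold.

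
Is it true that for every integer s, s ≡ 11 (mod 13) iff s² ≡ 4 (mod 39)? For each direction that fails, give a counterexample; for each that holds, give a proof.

Forward direction. This fails: take s = 24. Then 24 ≡ 11 (mod 13), but 24² = 576 ≡ 30 (mod 39), not 4.

Converse. This fails: take s = 2. Then 2² = 4 ≡ 4 (mod 39), yet 2 ≡ 2 (mod 13), not 11.

(⇒) fails and (⇐) fails.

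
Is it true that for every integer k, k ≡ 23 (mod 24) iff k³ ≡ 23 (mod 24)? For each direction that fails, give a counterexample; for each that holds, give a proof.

[⇐] Suppose k³ ≡ 23 (mod 24). The only residue r in {0, …, 23} with r³ ≡ 23 (mod 24) is r = 23, so k ≡ 23 (mod 24).

[⇒] Suppose k ≡ 23 (mod 24). Write k = 24j + 23. Then (24j + 23)³ = 13824j³ + 39744j² + 38088j + 12167 = 24(576j³ + 1656j² + 1587j + 506) + 23, so k³ ≡ 23 (mod 24).

Both directions hold; the statement is true.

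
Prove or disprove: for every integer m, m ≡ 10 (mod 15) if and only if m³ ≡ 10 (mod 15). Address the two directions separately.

Both directions hold.

(⇒) Suppose m ≡ 10 (mod 15). Write m = 15j + 10. Then (15j + 10)³ = 3375j³ + 6750j² + 4500j + 1000 = 15(225j³ + 450j² + 300j + 66) + 10, so m³ ≡ 10 (mod 15).

(⇐) Conversely, suppose m³ ≡ 10 (mod 15). The only residue r in {0, …, 14} with r³ ≡ 10 (mod 15) is r = 10, so m ≡ 10 (mod 15).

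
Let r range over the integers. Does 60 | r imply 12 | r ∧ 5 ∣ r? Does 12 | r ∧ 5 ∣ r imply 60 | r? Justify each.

Equivalent; both directions hold.

(⟸) Suppose 12 ∣ r and 5 ∣ r. Any common multiple of 12 and 5 is a multiple of their lcm; here gcd(12, 5) = 1, so lcm(12, 5) = 12·5 = 60, so 60 ∣ r.

(⟹) If 60 ∣ r, write r = 60q. Since 60 = 5·12, r = 12·(5q), so 12 ∣ r; and since 60 = 12·5, r = 5·(12q), so 5 ∣ r.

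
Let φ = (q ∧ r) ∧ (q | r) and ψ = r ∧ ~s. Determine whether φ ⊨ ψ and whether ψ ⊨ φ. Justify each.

Both directions fail.

(⟹) This fails. Under q = T, s = T, r = T, the left side is true but the right side is false.

(⟸) This fails. Under q = F, s = F, r = T, the left side is false but the right side is true.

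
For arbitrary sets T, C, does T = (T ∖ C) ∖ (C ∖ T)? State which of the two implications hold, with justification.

(⟹) This inclusion fails. Take T = {1}, C = {1}; then 1 ∈ T but 1 ∉ (T ∖ C) ∖ (C ∖ T).

(⟸) Let x ∈ (T ∖ C) ∖ (C ∖ T). Then x ∈ T and x ∉ C, from which x ∈ T.

The sets are not equal: only the reverse inclusion holds.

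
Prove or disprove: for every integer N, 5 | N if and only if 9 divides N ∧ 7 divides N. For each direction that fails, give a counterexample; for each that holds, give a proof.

[⇒] This fails: take N = 5. Certainly 5 ∣ 5, but 9 ∤ 5.

[⇐] This fails: take N = 63. Both 9 ∣ 63 and 7 ∣ 63, yet 63 is not a multiple of 5 (since 63 = 12·5 + 3), so 5 ∤ 63.

(⇒) fails and (⇐) fails.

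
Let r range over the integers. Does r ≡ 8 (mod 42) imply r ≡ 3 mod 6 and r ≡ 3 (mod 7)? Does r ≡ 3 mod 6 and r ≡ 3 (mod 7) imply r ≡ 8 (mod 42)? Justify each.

(⇒) fails and (⇐) fails.

(⇒) This fails: r = 8 gives 8 ≡ 8 (mod 42) but 8 ≡ 2 (mod 6), so the conjunction on the right does not hold.

(⇐) This fails: r = 3 satisfies both congruences on the right (3 ≡ 3 mod 6 and 3 ≡ 3 mod 7) yet 3 ≡ 3 (mod 42), not 8.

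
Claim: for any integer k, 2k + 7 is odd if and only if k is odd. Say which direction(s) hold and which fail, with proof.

(⇒) fails; (⇐) holds.

[⇒] This fails: take k = 2. Then 2k + 7 = 11, which is odd, yet k = 2 is even, not odd.

[⇐] Suppose k is odd. Since 2 is even, 2k is even for every k, so 2k + 7 has the same parity as 7, which is odd. Hence 2k + 7 is odd.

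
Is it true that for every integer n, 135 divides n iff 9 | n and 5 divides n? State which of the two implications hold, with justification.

Only the forward direction holds.

Forward direction. If 135 ∣ n, write n = 135q. Since 135 = 15·9, n = 9·(15q), so 9 ∣ n; and since 135 = 27·5, n = 5·(27q), so 5 ∣ n.

Converse. This fails: take n = 45. Both 9 ∣ 45 and 5 ∣ 45, yet 45 is not a multiple of 135 (since 45 = 0·135 + 45), so 135 ∤ 45.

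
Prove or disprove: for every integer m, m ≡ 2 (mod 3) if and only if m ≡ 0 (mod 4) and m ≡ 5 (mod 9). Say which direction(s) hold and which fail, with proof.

(⟹) This fails: m = 2 gives 2 ≡ 2 (mod 3) but 2 ≡ 2 (mod 4), so the conjunction on the right does not hold.

(⟸) Conversely, if m ≡ 0 (mod 4) and m ≡ 5 (mod 9), then by the Chinese remainder theorem m ≡ 32 (mod 36). Since 32 ≡ 2 (mod 3) and 3 ∣ 36, we get m ≡ 2 (mod 3).

Only the converse holds.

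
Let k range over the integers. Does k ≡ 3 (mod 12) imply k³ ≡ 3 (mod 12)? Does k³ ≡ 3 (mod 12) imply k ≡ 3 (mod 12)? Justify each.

(⇒) Suppose k ≡ 3 (mod 12). Write k = 12j + 3. Then (12j + 3)³ = 1728j³ + 1296j² + 324j + 27 = 12(144j³ + 108j² + 27j + 2) + 3, so k³ ≡ 3 (mod 12).

(⇐) For the converse, argue contrapositively. If k ≢ 3 (mod 12), then k is congruent to one of 0, 1, 2, 4, 5, 6, 7, 8, 9, 10, 11 modulo 12, and these give k³ ≡ 0, 1, 8, 4, 5, 0, 7, 8, 9, 4, 11 respectively — never 3.

Both directions hold.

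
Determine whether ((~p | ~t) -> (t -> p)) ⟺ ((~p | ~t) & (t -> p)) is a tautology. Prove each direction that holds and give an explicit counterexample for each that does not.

The forward direction fails; the converse holds.

(⇐) Assume the antecedent. If p is true, (~p | ~t) -> (t -> p) reduces to true regardless of the other variables. If p is false, the antecedent forces (p = F, t = F), and (~p | ~t) -> (t -> p) holds there. Either way (~p | ~t) -> (t -> p) holds.

(⇒) This fails. Under p = T, t = T, the left side is true but the right side is false.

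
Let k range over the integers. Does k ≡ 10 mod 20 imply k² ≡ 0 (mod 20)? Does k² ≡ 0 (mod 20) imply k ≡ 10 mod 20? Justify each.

Not equivalent: only (⇒) holds.

(⇐) This fails: take k = 0. Then 0² = 0 ≡ 0 (mod 20), yet 0 ≡ 0 (mod 20), not 10.

(⇒) Suppose k ≡ 10 mod 20. Write k = 20j + 10. Then (20j + 10)² = 400j² + 400j + 100 = 20(20j² + 20j + 5) + 0, so k² ≡ 0 (mod 20).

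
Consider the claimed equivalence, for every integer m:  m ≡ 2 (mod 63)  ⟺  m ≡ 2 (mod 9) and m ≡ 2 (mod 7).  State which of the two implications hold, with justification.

Both directions hold; the statement is true.

(⇒) Suppose m ≡ 2 (mod 63); write m = 63j + 2. Since 9 ∣ 63, reducing mod 9 gives m ≡ 2 (mod 9); since 7 ∣ 63, reducing mod 7 gives m ≡ 2 (mod 7).

(⇐) Conversely, if m ≡ 2 (mod 9) and m ≡ 2 (mod 7), then by the Chinese remainder theorem m ≡ 2 (mod 63). This is exactly m ≡ 2 (mod 63).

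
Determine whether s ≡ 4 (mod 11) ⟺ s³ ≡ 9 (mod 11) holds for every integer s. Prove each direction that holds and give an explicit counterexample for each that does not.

Forward direction. Suppose s ≡ 4 (mod 11). Write s = 11j + 4. Then (11j + 4)³ = 1331j³ + 1452j² + 528j + 64 = 11(121j³ + 132j² + 48j + 5) + 9, so s³ ≡ 9 (mod 11).

Converse. Suppose s³ ≡ 9 (mod 11). The only residue r in {0, …, 10} with r³ ≡ 9 (mod 11) is r = 4, so s ≡ 4 (mod 11).

Both implications hold.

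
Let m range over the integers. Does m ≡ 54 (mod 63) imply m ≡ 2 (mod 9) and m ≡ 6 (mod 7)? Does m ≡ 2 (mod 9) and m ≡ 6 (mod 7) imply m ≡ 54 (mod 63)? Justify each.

Both directions fail.

(→) This fails: m = 54 gives 54 ≡ 54 (mod 63) but 54 ≡ 0 (mod 9), so the conjunction on the right does not hold.

(←) This fails: m = 20 satisfies both congruences on the right (20 ≡ 2 mod 9 and 20 ≡ 6 mod 7) yet 20 ≡ 20 (mod 63), not 54.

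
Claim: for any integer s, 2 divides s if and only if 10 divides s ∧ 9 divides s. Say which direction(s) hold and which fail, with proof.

[⇒] This fails: take s = 2. Certainly 2 ∣ 2, but 10 ∤ 2.

[⇐] Suppose 10 ∣ s and 9 ∣ s. Any common multiple of 10 and 9 is a multiple of their lcm; here gcd(10, 9) = 1, so lcm(10, 9) = 10·9 = 90, so 90 ∣ s. Since 2 ∣ 90, it follows that 2 ∣ s.

Only the reverse direction holds.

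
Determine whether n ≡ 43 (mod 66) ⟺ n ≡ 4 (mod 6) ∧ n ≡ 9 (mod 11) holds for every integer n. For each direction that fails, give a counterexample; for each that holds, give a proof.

Neither direction holds.

(→) This fails: n = 43 gives 43 ≡ 43 (mod 66) but 43 ≡ 1 (mod 6), so the conjunction on the right does not hold.

(←) This fails: n = 64 satisfies both congruences on the right (64 ≡ 4 mod 6 and 64 ≡ 9 mod 11) yet 64 ≡ 64 (mod 66), not 43.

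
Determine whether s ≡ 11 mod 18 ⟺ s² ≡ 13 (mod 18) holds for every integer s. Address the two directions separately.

(→) Suppose s ≡ 11 mod 18. Write s = 18j + 11. Then (18j + 11)² = 324j² + 396j + 121 = 18(18j² + 22j + 6) + 13, so s² ≡ 13 (mod 18).

(←) This fails: take s = 7. Then 7² = 49 ≡ 13 (mod 18), yet 7 ≡ 7 (mod 18), not 11.

Only the forward implication holds.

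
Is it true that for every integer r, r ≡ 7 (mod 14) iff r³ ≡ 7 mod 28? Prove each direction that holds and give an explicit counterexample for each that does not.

(⇒) This fails: take r = 21. Then 21 ≡ 7 (mod 14), but 21³ = 9261 ≡ 21 (mod 28), not 7.

(⇐) Conversely, the residues r modulo 28 with r³ ≡ 7 (mod 28) are exactly {7}, and each is ≡ 7 (mod 14).

Only the reverse direction holds.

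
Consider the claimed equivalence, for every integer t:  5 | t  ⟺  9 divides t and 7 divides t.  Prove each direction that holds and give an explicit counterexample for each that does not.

[⇒] This fails: take t = 5. Certainly 5 ∣ 5, but 9 ∤ 5.

[⇐] This fails: take t = 63. Both 9 ∣ 63 and 7 ∣ 63, yet 63 is not a multiple of 5 (since 63 = 12·5 + 3), so 5 ∤ 63.

Neither implication holds.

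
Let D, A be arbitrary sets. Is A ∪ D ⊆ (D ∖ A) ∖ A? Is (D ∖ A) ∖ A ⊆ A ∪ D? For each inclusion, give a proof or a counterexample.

(⟹) This inclusion fails. Take D = ∅, A = {1}; then 1 ∈ A ∪ D but 1 ∉ (D ∖ A) ∖ A.

(⟸) Let x ∈ (D ∖ A) ∖ A. Then x ∈ D and x ∉ A, from which x ∈ A ∪ D.

Only the reverse inclusion holds.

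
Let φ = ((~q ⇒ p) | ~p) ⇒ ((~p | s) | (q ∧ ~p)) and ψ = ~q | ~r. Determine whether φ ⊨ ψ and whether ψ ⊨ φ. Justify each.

Both directions fail.

Forward direction. This fails. Under q = T, p = F, r = T, s = F, the left side is true but the right side is false.

Converse. This fails. Under q = F, p = T, r = F, s = F, the left side is false but the right side is true.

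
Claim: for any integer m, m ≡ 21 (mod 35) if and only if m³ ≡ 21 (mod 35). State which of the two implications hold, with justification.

The biconditional holds.

(⇐) Suppose m³ ≡ 21 (mod 35). The only residue r in {0, …, 34} with r³ ≡ 21 (mod 35) is r = 21, so m ≡ 21 (mod 35).

(⇒) Suppose m ≡ 21 (mod 35). Write m = 35j + 21. Then (35j + 21)³ = 42875j³ + 77175j² + 46305j + 9261 = 35(1225j³ + 2205j² + 1323j + 264) + 21, so m³ ≡ 21 (mod 35).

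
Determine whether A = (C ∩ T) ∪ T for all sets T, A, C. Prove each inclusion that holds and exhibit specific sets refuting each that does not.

Neither inclusion holds.

Forward inclusion. This inclusion fails. Take T = ∅, A = {1}, C = ∅; then 1 ∈ A but 1 ∉ (C ∩ T) ∪ T.

Reverse inclusion. This inclusion fails. Take T = {1}, A = ∅, C = ∅; then 1 ∈ (C ∩ T) ∪ T but 1 ∉ A.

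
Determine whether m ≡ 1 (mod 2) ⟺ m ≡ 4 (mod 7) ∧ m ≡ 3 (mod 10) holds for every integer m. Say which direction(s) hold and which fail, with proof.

(⇒) fails; (⇐) holds.

(⟹) This fails: m = 1 gives 1 ≡ 1 (mod 2) but 1 ≡ 1 (mod 7), so the conjunction on the right does not hold.

(⟸) Conversely, if m ≡ 4 (mod 7) and m ≡ 3 (mod 10), then by the Chinese remainder theorem m ≡ 53 (mod 70). Since 53 ≡ 1 (mod 2) and 2 ∣ 70, we get m ≡ 1 (mod 2).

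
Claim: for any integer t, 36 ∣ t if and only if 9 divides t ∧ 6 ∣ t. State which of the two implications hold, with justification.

The forward direction holds; the converse fails.

(←) This fails: take t = 18. Both 9 ∣ 18 and 6 ∣ 18, yet 18 is not a multiple of 36 (since 18 = 0·36 + 18), so 36 ∤ 18.

(→) If 36 ∣ t, write t = 36q. Since 36 = 4·9, t = 9·(4q), so 9 ∣ t; and since 36 = 6·6, t = 6·(6q), so 6 ∣ t.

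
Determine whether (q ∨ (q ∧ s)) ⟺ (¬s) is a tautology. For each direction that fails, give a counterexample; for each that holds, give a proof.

(→) This fails. Under s = T, q = T, the left side is true but the right side is false.

(←) This fails. Under s = F, q = F, the left side is false but the right side is true.

(⇒) fails and (⇐) fails.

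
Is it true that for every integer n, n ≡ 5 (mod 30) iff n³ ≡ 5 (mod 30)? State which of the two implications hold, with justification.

Forward direction. Suppose n ≡ 5 (mod 30). Write n = 30j + 5. Then (30j + 5)³ = 27000j³ + 13500j² + 2250j + 125 = 30(900j³ + 450j² + 75j + 4) + 5, so n³ ≡ 5 (mod 30).

Converse. Suppose n³ ≡ 5 (mod 30). The only residue r in {0, …, 29} with r³ ≡ 5 (mod 30) is r = 5, so n ≡ 5 (mod 30).

Both implications hold.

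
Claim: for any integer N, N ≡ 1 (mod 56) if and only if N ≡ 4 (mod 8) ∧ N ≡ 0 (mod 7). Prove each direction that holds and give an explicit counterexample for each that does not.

Neither implication holds.

(→) This fails: N = 1 gives 1 ≡ 1 (mod 56) but 1 ≡ 1 (mod 8), so the conjunction on the right does not hold.

(←) This fails: N = 28 satisfies both congruences on the right (28 ≡ 4 mod 8 and 28 ≡ 0 mod 7) yet 28 ≡ 28 (mod 56), not 1.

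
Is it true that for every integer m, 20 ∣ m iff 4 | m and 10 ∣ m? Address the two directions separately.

Equivalent; both directions hold.

[⇒] If 20 ∣ m, write m = 20q. Since 20 = 5·4, m = 4·(5q), so 4 ∣ m; and since 20 = 2·10, m = 10·(2q), so 10 ∣ m.

[⇐] Suppose 4 ∣ m and 10 ∣ m. Any common multiple of 4 and 10 is a multiple of their lcm; here lcm(4, 10) = 4·10/gcd(4, 10) = 40/2 = 20, so 20 ∣ m.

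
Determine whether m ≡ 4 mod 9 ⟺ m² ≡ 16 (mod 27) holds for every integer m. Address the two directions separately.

(⇒) fails and (⇐) fails.

Forward direction. This fails: take m = 13. Then 13 ≡ 4 (mod 9), but 13² = 169 ≡ 7 (mod 27), not 16.

Converse. This fails: take m = 23. Then 23² = 529 ≡ 16 (mod 27), yet 23 ≡ 5 (mod 9), not 4.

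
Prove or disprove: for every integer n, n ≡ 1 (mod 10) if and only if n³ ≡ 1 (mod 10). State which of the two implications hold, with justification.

(⟹) Suppose n ≡ 1 (mod 10). Write n = 10j + 1. Then (10j + 1)³ = 1000j³ + 300j² + 30j + 1 = 10(100j³ + 30j² + 3j) + 1, so n³ ≡ 1 (mod 10).

(⟸) For the converse, argue contrapositively. If n ≢ 1 (mod 10), then n is congruent to one of 0, 2, 3, 4, 5, 6, 7, 8, 9 modulo 10, and these give n³ ≡ 0, 8, 7, 4, 5, 6, 3, 2, 9 respectively — never 1.

The biconditional holds.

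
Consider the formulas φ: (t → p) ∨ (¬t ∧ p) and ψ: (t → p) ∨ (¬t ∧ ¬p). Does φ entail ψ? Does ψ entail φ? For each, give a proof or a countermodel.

Both directions hold; the statement is true.

(⇒) Assume the antecedent. If t is true, the antecedent forces (t = T, p = T), and (t → p) ∨ (¬t ∧ ¬p) holds there. If t is false, (t → p) ∨ (¬t ∧ ¬p) reduces to true regardless of the other variables. Either way (t → p) ∨ (¬t ∧ ¬p) holds.

(⇐) Assume the antecedent. If t is true, the antecedent forces (t = T, p = T), and (t → p) ∨ (¬t ∧ p) holds there. If t is false, (t → p) ∨ (¬t ∧ p) reduces to true regardless of the other variables. Either way (t → p) ∨ (¬t ∧ p) holds.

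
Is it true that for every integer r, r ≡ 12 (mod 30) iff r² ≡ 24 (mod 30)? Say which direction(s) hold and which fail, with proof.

(→) Suppose r ≡ 12 (mod 30). Write r = 30j + 12. Then (30j + 12)² = 900j² + 720j + 144 = 30(30j² + 24j + 4) + 24, so r² ≡ 24 (mod 30).

(←) This fails: take r = 18. Then 18² = 324 ≡ 24 (mod 30), yet 18 ≡ 18 (mod 30), not 12.

Only the forward implication holds.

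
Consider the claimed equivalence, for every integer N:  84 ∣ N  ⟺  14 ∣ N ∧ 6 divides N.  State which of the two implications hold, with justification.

(⇒) holds; (⇐) fails.

(→) If 84 ∣ N, write N = 84q. Since 84 = 6·14, N = 14·(6q), so 14 ∣ N; and since 84 = 14·6, N = 6·(14q), so 6 ∣ N.

(←) This fails: take N = 42. Both 14 ∣ 42 and 6 ∣ 42, yet 42 is not a multiple of 84 (since 42 = 0·84 + 42), so 84 ∤ 42.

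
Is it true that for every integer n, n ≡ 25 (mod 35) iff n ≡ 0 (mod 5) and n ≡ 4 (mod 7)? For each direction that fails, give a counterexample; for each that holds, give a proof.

Both implications hold.

(⇒) Suppose n ≡ 25 (mod 35); write n = 35j + 25. Since 5 ∣ 35, reducing mod 5 gives n ≡ 25 ≡ 0 (mod 5); since 7 ∣ 35, reducing mod 7 gives n ≡ 25 ≡ 4 (mod 7).

(⇐) Conversely, if n ≡ 0 (mod 5) and n ≡ 4 (mod 7), then by the Chinese remainder theorem n ≡ 25 (mod 35). This is exactly n ≡ 25 (mod 35).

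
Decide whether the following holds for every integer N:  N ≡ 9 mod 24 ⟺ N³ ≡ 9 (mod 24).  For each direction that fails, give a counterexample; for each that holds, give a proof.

Both directions hold; the statement is true.

Forward direction. Suppose N ≡ 9 mod 24. Write N = 24j + 9. Then (24j + 9)³ = 13824j³ + 15552j² + 5832j + 729 = 24(576j³ + 648j² + 243j + 30) + 9, so N³ ≡ 9 (mod 24).

Converse. Suppose N³ ≡ 9 (mod 24). The only residue r in {0, …, 23} with r³ ≡ 9 (mod 24) is r = 9, so N ≡ 9 (mod 24).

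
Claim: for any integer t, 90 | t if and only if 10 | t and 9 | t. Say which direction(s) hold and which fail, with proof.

Both directions hold; the statement is true.

(⟹) If 90 ∣ t, write t = 90q. Since 90 = 9·10, t = 10·(9q), so 10 ∣ t; and since 90 = 10·9, t = 9·(10q), so 9 ∣ t.

(⟸) Suppose 10 ∣ t and 9 ∣ t. Any common multiple of 10 and 9 is a multiple of their lcm; here gcd(10, 9) = 1, so lcm(10, 9) = 10·9 = 90, so 90 ∣ t.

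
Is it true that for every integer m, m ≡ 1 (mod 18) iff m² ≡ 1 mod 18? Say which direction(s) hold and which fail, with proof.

(⇒) Suppose m ≡ 1 (mod 18). Write m = 18j + 1. Then (18j + 1)² = 324j² + 36j + 1 = 18(18j² + 2j) + 1, so m² ≡ 1 (mod 18).

(⇐) This fails: take m = 17. Then 17² = 289 ≡ 1 (mod 18), yet 17 ≡ 17 (mod 18), not 1.

Only the forward implication holds.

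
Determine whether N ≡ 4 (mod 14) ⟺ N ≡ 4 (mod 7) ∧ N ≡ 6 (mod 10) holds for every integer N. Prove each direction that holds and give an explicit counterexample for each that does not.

Only the reverse direction holds.

(→) This fails: N = 32 gives 32 ≡ 4 (mod 14) but 32 ≡ 2 (mod 10), so the conjunction on the right does not hold.

(←) Conversely, if N ≡ 4 (mod 7) and N ≡ 6 (mod 10), then by the Chinese remainder theorem N ≡ 46 (mod 70). Since 46 ≡ 4 (mod 14) and 14 ∣ 70, we get N ≡ 4 (mod 14).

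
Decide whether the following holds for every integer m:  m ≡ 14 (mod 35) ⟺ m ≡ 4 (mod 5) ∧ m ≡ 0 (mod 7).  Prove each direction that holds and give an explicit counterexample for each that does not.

(⇒) Suppose m ≡ 14 (mod 35); write m = 35j + 14. Since 5 ∣ 35, reducing mod 5 gives m ≡ 14 ≡ 4 (mod 5); since 7 ∣ 35, reducing mod 7 gives m ≡ 14 ≡ 0 (mod 7).

(⇐) Conversely, if m ≡ 4 (mod 5) and m ≡ 0 (mod 7), then by the Chinese remainder theorem m ≡ 14 (mod 35). This is exactly m ≡ 14 (mod 35).

Both directions hold.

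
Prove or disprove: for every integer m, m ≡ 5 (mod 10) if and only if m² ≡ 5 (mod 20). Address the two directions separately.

Forward direction. Suppose m ≡ 5 (mod 10). Working modulo 20, m ∈ {5, 15}; for each such r, r² ≡ 5 (mod 20).

Converse. The residues r modulo 20 with r² ≡ 5 (mod 20) are exactly {5, 15}, and each is ≡ 5 (mod 10).

Both directions hold.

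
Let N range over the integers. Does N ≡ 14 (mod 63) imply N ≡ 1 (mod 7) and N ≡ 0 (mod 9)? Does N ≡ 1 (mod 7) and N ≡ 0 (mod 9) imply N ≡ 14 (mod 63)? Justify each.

[⇒] This fails: N = 14 gives 14 ≡ 14 (mod 63) but 14 ≡ 0 (mod 7), so the conjunction on the right does not hold.

[⇐] This fails: N = 36 satisfies both congruences on the right (36 ≡ 1 mod 7 and 36 ≡ 0 mod 9) yet 36 ≡ 36 (mod 63), not 14.

Neither direction holds.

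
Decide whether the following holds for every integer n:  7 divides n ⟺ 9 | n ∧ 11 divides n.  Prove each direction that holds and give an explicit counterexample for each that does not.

Both directions fail.

[⇒] This fails: take n = 7. Certainly 7 ∣ 7, but 9 ∤ 7.

[⇐] This fails: take n = 99. Both 9 ∣ 99 and 11 ∣ 99, yet 99 is not a multiple of 7 (since 99 = 14·7 + 1), so 7 ∤ 99.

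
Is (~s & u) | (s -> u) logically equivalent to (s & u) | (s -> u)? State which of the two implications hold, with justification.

Both directions hold.

(→) Assume the antecedent. If u is true, (s & u) | (s -> u) reduces to true regardless of the other variables. If u is false, the antecedent forces (u = F, s = F), and (s & u) | (s -> u) holds there. Either way (s & u) | (s -> u) holds.

(←) Assume the antecedent. If u is true, (~s & u) | (s -> u) reduces to true regardless of the other variables. If u is false, the antecedent forces (u = F, s = F), and (~s & u) | (s -> u) holds there. Either way (~s & u) | (s -> u) holds.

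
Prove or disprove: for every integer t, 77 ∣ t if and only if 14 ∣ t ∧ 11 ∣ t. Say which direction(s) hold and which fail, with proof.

Only the reverse direction holds.

(→) This fails: take t = 77. Certainly 77 ∣ 77, but 14 ∤ 77.

(←) Suppose 14 ∣ t and 11 ∣ t. Any common multiple of 14 and 11 is a multiple of their lcm; here gcd(14, 11) = 1, so lcm(14, 11) = 14·11 = 154, so 154 ∣ t. Since 77 ∣ 154, it follows that 77 ∣ t.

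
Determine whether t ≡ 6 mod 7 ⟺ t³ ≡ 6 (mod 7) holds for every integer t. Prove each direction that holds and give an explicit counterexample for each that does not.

[⇐] This fails: take t = 3. Then 3³ = 27 ≡ 6 (mod 7), yet 3 ≡ 3 (mod 7), not 6.

[⇒] Suppose t ≡ 6 mod 7. Write t = 7j + 6. Then (7j + 6)³ = 343j³ + 882j² + 756j + 216 = 7(49j³ + 126j² + 108j + 30) + 6, so t³ ≡ 6 (mod 7).

(⇒) holds; (⇐) fails.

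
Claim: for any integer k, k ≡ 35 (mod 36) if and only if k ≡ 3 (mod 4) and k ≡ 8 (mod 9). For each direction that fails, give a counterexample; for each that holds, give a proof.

Both implications hold.

Forward direction. Suppose k ≡ 35 (mod 36); write k = 36j + 35. Since 4 ∣ 36, reducing mod 4 gives k ≡ 35 ≡ 3 (mod 4); since 9 ∣ 36, reducing mod 9 gives k ≡ 35 ≡ 8 (mod 9).

Converse. If k ≡ 3 (mod 4) and k ≡ 8 (mod 9), then by the Chinese remainder theorem k ≡ 35 (mod 36). This is exactly k ≡ 35 (mod 36).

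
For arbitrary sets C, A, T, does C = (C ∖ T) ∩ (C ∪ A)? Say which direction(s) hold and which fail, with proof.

Only the reverse inclusion holds.

Forward inclusion. This inclusion fails. Take C = {1}, A = ∅, T = {1}; then 1 ∈ C but 1 ∉ (C ∖ T) ∩ (C ∪ A).

Reverse inclusion. Let x ∈ (C ∖ T) ∩ (C ∪ A). Then either x ∈ C and x ∉ A, T; or x ∈ C ∩ A and x ∉ T. In each case x ∈ C, so (C ∖ T) ∩ (C ∪ A) ⊆ C.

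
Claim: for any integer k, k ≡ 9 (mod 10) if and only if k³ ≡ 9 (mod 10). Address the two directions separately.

(→) Suppose k ≡ 9 (mod 10). Write k = 10j + 9. Then (10j + 9)³ = 1000j³ + 2700j² + 2430j + 729 = 10(100j³ + 270j² + 243j + 72) + 9, so k³ ≡ 9 (mod 10).

(←) Conversely, suppose k³ ≡ 9 (mod 10). The only residue r in {0, …, 9} with r³ ≡ 9 (mod 10) is r = 9, so k ≡ 9 (mod 10).

Both implications hold.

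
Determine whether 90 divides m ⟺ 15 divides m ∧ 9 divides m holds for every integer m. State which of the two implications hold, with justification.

(⟹) If 90 ∣ m, write m = 90q. Since 90 = 6·15, m = 15·(6q), so 15 ∣ m; and since 90 = 10·9, m = 9·(10q), so 9 ∣ m.

(⟸) This fails: take m = 45. Both 15 ∣ 45 and 9 ∣ 45, yet 45 is not a multiple of 90 (since 45 = 0·90 + 45), so 90 ∤ 45.

Not equivalent: only (⇒) holds.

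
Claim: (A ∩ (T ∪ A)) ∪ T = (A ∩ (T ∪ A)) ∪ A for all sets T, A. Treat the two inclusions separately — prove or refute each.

(⊆) fails; (⊇) holds.

(⊆) This inclusion fails. Take T = {1}, A = ∅; then 1 ∈ (A ∩ (T ∪ A)) ∪ T but 1 ∉ (A ∩ (T ∪ A)) ∪ A.

(⊇) Let x ∈ (A ∩ (T ∪ A)) ∪ A. Then either x ∈ A and x ∉ T; or x ∈ T ∩ A. In each case x ∈ (A ∩ (T ∪ A)) ∪ T, so (A ∩ (T ∪ A)) ∪ A ⊆ (A ∩ (T ∪ A)) ∪ T.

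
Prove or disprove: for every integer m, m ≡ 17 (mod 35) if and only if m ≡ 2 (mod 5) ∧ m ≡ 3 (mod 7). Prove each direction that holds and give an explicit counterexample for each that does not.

(←) If m ≡ 2 (mod 5) and m ≡ 3 (mod 7), then by the Chinese remainder theorem m ≡ 17 (mod 35). This is exactly m ≡ 17 (mod 35).

(→) Suppose m ≡ 17 (mod 35); write m = 35j + 17. Since 5 ∣ 35, reducing mod 5 gives m ≡ 17 ≡ 2 (mod 5); since 7 ∣ 35, reducing mod 7 gives m ≡ 17 ≡ 3 (mod 7).

Both directions hold.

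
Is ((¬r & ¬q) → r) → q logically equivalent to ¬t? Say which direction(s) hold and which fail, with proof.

Neither implication holds.

(⟹) This fails. Under t = T, q = F, r = F, the left side is true but the right side is false.

(⟸) This fails. Under t = F, q = F, r = T, the left side is false but the right side is true.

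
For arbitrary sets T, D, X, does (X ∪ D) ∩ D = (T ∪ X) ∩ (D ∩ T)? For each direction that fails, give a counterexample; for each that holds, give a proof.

Only the reverse inclusion holds.

(⟹) This inclusion fails. Take T = ∅, D = {1}, X = ∅; then 1 ∈ (X ∪ D) ∩ D but 1 ∉ (T ∪ X) ∩ (D ∩ T).

(⟸) Let x ∈ (T ∪ X) ∩ (D ∩ T). Then either x ∈ T ∩ D and x ∉ X; or x ∈ T ∩ D ∩ X. In each case x ∈ (X ∪ D) ∩ D, so (T ∪ X) ∩ (D ∩ T) ⊆ (X ∪ D) ∩ D.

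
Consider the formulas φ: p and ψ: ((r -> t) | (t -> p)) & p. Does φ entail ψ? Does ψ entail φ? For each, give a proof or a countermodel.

(⇒) Assume the antecedent. If r is true, the antecedent forces (r = T, t = F, p = T) or (r = T, t = T, p = T), and ((r -> t) | (t -> p)) & p holds there. If r is false, the antecedent forces (r = F, t = F, p = T) or (r = F, t = T, p = T), and ((r -> t) | (t -> p)) & p holds there. Either way ((r -> t) | (t -> p)) & p holds.

(⇐) Assume the antecedent. If r is true, the antecedent forces (r = T, t = F, p = T) or (r = T, t = T, p = T), and p holds there. If r is false, the antecedent forces (r = F, t = F, p = T) or (r = F, t = T, p = T), and p holds there. Either way p holds.

Both implications hold.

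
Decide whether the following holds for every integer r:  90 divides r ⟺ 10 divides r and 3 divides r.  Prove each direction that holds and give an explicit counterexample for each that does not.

Not equivalent: only (⇒) holds.

(⟸) This fails: take r = 30. Both 10 ∣ 30 and 3 ∣ 30, yet 30 is not a multiple of 90 (since 30 = 0·90 + 30), so 90 ∤ 30.

(⟹) If 90 ∣ r, write r = 90q. Since 90 = 9·10, r = 10·(9q), so 10 ∣ r; and since 90 = 30·3, r = 3·(30q), so 3 ∣ r.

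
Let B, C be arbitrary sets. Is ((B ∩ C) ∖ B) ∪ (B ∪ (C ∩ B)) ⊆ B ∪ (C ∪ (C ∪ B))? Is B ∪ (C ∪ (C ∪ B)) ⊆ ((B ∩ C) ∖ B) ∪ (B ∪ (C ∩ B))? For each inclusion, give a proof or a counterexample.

(⊆) Let x ∈ ((B ∩ C) ∖ B) ∪ (B ∪ (C ∩ B)). Then either x ∈ B and x ∉ C; or x ∈ B ∩ C. In each case x ∈ B ∪ (C ∪ (C ∪ B)), so ((B ∩ C) ∖ B) ∪ (B ∪ (C ∩ B)) ⊆ B ∪ (C ∪ (C ∪ B)).

(⊇) This inclusion fails. Take B = ∅, C = {1}; then 1 ∈ B ∪ (C ∪ (C ∪ B)) but 1 ∉ ((B ∩ C) ∖ B) ∪ (B ∪ (C ∩ B)).

Only the forward inclusion holds.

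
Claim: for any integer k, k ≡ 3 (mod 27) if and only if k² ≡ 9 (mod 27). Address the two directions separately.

Forward direction. Suppose k ≡ 3 (mod 27). Write k = 27j + 3. Then (27j + 3)² = 729j² + 162j + 9 = 27(27j² + 6j) + 9, so k² ≡ 9 (mod 27).

Converse. This fails: take k = 6. Then 6² = 36 ≡ 9 (mod 27), yet 6 ≡ 6 (mod 27), not 3.

(⇒) holds; (⇐) fails.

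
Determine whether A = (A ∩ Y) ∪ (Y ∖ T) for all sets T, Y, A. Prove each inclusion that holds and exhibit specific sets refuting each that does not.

(⟹) This inclusion fails. Take T = ∅, Y = ∅, A = {1}; then 1 ∈ A but 1 ∉ (A ∩ Y) ∪ (Y ∖ T).

(⟸) This inclusion fails. Take T = ∅, Y = {1}, A = ∅; then 1 ∈ (A ∩ Y) ∪ (Y ∖ T) but 1 ∉ A.

Neither inclusion holds.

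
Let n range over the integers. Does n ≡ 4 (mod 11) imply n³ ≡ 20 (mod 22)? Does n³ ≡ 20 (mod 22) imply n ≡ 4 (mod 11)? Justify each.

(⇒) This fails: take n = 15. Then 15 ≡ 4 (mod 11), but 15³ = 3375 ≡ 9 (mod 22), not 20.

(⇐) Conversely, the residues r modulo 22 with r³ ≡ 20 (mod 22) are exactly {4}, and each is ≡ 4 (mod 11).

(⇒) fails; (⇐) holds.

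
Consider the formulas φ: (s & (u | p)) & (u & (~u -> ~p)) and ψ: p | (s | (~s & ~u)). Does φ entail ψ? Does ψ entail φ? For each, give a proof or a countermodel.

The forward direction holds; the converse fails.

(⟹) Assume the antecedent. If p is true, p | (s | (~s & ~u)) reduces to true regardless of the other variables. If p is false, the antecedent forces (p = F, u = T, s = T), and p | (s | (~s & ~u)) holds there. Either way p | (s | (~s & ~u)) holds.

(⟸) This fails. Under p = F, u = F, s = F, the left side is false but the right side is true.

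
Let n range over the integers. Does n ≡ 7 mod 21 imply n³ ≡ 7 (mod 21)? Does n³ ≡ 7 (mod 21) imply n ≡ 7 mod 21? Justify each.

[⇐] Suppose n³ ≡ 7 (mod 21). The only residue r in {0, …, 20} with r³ ≡ 7 (mod 21) is r = 7, so n ≡ 7 (mod 21).

[⇒] Suppose n ≡ 7 mod 21. Write n = 21j + 7. Then (21j + 7)³ = 9261j³ + 9261j² + 3087j + 343 = 21(441j³ + 441j² + 147j + 16) + 7, so n³ ≡ 7 (mod 21).

Both directions hold; the statement is true.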